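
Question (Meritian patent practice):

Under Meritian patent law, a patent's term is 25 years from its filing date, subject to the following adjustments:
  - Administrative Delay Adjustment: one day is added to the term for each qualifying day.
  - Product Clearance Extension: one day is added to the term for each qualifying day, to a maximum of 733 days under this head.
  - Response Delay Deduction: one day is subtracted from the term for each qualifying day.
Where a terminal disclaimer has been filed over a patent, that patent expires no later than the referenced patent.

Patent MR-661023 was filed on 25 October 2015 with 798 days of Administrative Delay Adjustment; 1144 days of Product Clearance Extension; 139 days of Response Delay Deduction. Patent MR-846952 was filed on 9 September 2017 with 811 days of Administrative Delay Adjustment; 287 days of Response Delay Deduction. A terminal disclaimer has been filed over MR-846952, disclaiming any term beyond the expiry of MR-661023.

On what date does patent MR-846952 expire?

2044-02-15

Natural term of MR-846952:
  Base: filing + 25 years → 9 September 2042.
  Administrative Delay Adjustment: +811 days → 28 November 2044.
  Response Delay Deduction: −287 days → 15 February 2044.
Expiry of referenced patent MR-661023:
  Base: filing + 25 years → 25 October 2040.
  Administrative Delay Adjustment: +798 days → 1 January 2043.
  Product Clearance Extension: 1144 days claimed exceeds the 733-day cap, so +733 days → 3 January 2045.
  Response Delay Deduction: −139 days → 17 August 2044.
Terminal disclaimer: MR-846952 expires on the earlier of 15 February 2044 and 17 August 2044.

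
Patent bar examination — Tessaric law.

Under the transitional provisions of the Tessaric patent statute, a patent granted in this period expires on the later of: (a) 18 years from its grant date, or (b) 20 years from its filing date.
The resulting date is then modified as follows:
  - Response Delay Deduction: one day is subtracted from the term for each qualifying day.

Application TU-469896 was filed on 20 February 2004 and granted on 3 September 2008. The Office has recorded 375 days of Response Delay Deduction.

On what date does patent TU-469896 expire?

(a) grant + 18 years → 3 September 2026.
(b) filing + 20 years → 20 February 2024.
Later of the two: 3 September 2026.
Response Delay Deduction: −375 days → 24 August 2025.

August 24, 2025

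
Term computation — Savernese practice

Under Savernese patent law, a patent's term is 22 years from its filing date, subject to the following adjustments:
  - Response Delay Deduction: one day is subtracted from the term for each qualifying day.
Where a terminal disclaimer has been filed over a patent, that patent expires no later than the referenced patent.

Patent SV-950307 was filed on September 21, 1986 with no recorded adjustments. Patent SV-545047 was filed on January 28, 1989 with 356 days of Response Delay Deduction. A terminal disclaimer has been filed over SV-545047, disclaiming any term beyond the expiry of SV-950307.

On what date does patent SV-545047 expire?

2008-09-21

Natural term of SV-545047:
  Base: filing + 22 years → 28 January 2011.
  Response Delay Deduction: −356 days → 6 February 2010.
Expiry of referenced patent SV-950307:
  Base: filing + 22 years → 21 September 2008.
Terminal disclaimer: SV-545047 expires on the earlier of 6 February 2010 and 21 September 2008.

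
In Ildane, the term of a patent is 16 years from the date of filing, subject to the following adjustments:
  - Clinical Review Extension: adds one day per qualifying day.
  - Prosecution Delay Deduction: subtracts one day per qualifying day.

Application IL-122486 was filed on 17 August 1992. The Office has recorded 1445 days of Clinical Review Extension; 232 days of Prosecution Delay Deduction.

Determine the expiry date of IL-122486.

Base term: filing date + 16 years → 17 August 2008.
Clinical Review Extension: +1445 days → 1 August 2012.
Prosecution Delay Deduction: −232 days → 13 December 2011.

2011-12-13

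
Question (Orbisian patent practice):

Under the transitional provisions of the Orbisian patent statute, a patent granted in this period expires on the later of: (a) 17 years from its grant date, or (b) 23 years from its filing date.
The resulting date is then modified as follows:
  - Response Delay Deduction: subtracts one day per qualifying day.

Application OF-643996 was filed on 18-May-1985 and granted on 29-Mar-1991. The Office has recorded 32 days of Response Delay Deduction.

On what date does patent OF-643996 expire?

2008-04-16

(a) grant + 17 years → 29 March 2008.
(b) filing + 23 years → 18 May 2008.
Later of the two: 18 May 2008.
Response Delay Deduction: −32 days → 16 April 2008.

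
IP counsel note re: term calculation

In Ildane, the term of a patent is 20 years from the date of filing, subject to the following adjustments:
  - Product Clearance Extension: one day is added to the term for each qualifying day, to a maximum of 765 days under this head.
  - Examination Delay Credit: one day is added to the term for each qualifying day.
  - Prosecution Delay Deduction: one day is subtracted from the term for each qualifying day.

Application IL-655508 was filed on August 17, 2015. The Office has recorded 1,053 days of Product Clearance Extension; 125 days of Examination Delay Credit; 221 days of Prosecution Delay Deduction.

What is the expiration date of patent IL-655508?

2037-06-16

Base term: filing date + 20 years → 17 August 2035.
Product Clearance Extension: 1053 days claimed exceeds the 765-day cap, so +765 days → 20 September 2037.
Examination Delay Credit: +125 days → 23 January 2038.
Prosecution Delay Deduction: −221 days → 16 June 2037.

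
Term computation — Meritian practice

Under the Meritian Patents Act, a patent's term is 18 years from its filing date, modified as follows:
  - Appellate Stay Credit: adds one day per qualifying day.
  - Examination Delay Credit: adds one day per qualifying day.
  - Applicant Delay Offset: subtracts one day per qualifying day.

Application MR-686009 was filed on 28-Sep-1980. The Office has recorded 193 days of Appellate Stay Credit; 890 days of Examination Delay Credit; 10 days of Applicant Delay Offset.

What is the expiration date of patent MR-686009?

Base term: filing date + 18 years → 28 September 1998.
Appellate Stay Credit: +193 days → 9 April 1999.
Examination Delay Credit: +890 days → 15 September 2001.
Applicant Delay Offset: −10 days → 5 September 2001.

2001-09-05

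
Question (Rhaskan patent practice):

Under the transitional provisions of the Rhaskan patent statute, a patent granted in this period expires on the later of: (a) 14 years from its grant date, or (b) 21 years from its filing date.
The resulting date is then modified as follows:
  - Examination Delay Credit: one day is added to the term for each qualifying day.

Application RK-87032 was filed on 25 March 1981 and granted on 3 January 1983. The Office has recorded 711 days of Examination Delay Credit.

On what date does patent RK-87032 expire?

March 5, 2004

(a) grant + 14 years → 3 January 1997.
(b) filing + 21 years → 25 March 2002.
Later of the two: 25 March 2002.
Examination Delay Credit: +711 days → 5 March 2004.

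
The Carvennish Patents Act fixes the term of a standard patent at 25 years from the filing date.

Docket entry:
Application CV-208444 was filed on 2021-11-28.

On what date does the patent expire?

November 28, 2046

Filing date + 25 years → 28 November 2046.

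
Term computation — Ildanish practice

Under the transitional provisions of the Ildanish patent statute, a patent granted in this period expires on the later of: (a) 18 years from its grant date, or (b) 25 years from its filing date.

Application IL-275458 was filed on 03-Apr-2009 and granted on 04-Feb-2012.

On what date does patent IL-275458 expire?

(a) grant + 18 years → 4 February 2030.
(b) filing + 25 years → 3 April 2034.
Later of the two: 3 April 2034.

April 3, 2034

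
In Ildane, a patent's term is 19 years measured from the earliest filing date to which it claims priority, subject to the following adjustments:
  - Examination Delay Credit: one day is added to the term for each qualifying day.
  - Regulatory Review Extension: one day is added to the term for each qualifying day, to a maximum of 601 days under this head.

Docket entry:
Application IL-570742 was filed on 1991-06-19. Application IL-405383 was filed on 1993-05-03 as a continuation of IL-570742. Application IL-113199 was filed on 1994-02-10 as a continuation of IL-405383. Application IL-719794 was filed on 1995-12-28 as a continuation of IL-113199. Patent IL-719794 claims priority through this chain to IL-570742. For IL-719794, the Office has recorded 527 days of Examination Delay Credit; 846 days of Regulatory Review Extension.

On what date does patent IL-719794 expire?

2013-07-21

Earliest priority filing: 19 June 1991.
Base term: 19 June 1991 + 19 years → 19 June 2010.
Examination Delay Credit: +527 days → 28 November 2011.
Regulatory Review Extension: 846 days claimed exceeds the 601-day cap, so +601 days → 21 July 2013.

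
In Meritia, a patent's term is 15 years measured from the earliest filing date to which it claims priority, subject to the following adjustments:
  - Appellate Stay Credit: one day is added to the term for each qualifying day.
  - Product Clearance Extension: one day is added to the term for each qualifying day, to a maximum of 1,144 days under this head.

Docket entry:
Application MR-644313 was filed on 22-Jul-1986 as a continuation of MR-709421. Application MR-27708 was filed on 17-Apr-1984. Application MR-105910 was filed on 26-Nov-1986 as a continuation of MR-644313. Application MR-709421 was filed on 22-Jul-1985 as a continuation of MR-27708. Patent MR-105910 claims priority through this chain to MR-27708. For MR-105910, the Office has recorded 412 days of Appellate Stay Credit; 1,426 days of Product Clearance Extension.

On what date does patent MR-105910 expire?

Earliest priority filing: 17 April 1984.
Base term: 17 April 1984 + 15 years → 17 April 1999.
Appellate Stay Credit: +412 days → 2 June 2000.
Product Clearance Extension: 1426 days claimed exceeds the 1144-day cap, so +1144 days → 21 July 2003.

2003-07-21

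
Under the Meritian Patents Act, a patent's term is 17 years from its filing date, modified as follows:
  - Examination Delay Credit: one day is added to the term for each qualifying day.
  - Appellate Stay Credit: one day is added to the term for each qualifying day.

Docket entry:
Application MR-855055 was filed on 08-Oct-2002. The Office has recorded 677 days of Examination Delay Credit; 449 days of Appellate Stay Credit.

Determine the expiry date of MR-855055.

Base term: filing date + 17 years → 8 October 2019.
Examination Delay Credit: +677 days → 15 August 2021.
Appellate Stay Credit: +449 days → 7 November 2022.

November 7, 2022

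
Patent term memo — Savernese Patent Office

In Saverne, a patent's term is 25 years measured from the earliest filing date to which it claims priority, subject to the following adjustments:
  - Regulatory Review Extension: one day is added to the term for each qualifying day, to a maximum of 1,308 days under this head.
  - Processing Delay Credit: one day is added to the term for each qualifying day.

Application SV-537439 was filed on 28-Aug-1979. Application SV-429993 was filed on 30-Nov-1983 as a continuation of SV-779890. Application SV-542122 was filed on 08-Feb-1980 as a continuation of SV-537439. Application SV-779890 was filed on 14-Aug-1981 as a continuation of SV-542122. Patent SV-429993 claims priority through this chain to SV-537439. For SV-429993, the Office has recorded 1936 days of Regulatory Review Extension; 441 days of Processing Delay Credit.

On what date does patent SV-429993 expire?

2009-06-12

Earliest priority filing: 28 August 1979.
Base term: 28 August 1979 + 25 years → 28 August 2004.
Regulatory Review Extension: 1936 days claimed exceeds the 1308-day cap, so +1308 days → 28 March 2008.
Processing Delay Credit: +441 days → 12 June 2009.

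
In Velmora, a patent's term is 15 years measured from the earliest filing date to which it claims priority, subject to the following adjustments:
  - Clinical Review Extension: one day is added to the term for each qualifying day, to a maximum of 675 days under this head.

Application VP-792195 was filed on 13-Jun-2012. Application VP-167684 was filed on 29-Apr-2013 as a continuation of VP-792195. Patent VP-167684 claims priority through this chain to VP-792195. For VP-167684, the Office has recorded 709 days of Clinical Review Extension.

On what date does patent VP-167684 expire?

2029-04-18

Earliest priority filing: 13 June 2012.
Base term: 13 June 2012 + 15 years → 13 June 2027.
Clinical Review Extension: 709 days claimed exceeds the 675-day cap, so +675 days → 18 April 2029.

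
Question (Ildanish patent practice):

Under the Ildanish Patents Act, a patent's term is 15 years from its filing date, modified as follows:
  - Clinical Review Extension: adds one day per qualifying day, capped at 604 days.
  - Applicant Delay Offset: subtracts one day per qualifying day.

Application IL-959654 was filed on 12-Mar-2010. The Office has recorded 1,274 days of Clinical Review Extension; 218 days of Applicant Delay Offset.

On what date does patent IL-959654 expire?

Base term: filing date + 15 years → 12 March 2025.
Clinical Review Extension: 1274 days claimed exceeds the 604-day cap, so +604 days → 6 November 2026.
Applicant Delay Offset: −218 days → 2 April 2026.

2026-04-02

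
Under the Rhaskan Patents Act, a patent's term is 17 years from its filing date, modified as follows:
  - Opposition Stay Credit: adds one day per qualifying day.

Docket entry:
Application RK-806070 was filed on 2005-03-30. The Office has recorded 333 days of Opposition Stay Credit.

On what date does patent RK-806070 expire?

Base term: filing date + 17 years → 30 March 2022.
Opposition Stay Credit: +333 days → 26 February 2023.

February 26, 2023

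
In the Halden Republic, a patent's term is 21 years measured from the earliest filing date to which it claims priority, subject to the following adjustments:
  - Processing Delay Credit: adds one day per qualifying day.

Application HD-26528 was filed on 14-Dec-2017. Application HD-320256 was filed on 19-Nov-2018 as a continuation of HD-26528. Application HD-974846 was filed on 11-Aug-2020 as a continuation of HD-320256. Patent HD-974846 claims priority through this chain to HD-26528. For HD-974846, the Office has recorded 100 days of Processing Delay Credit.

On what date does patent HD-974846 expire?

Earliest priority filing: 14 December 2017.
Base term: 14 December 2017 + 21 years → 14 December 2038.
Processing Delay Credit: +100 days → 24 March 2039.

March 24, 2039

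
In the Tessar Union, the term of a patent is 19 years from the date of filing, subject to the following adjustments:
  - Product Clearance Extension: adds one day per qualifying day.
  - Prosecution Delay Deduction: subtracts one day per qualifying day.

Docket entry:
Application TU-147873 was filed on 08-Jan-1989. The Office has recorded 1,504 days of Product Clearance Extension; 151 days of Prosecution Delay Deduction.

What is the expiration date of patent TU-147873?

September 22, 2011

Base term: filing date + 19 years → 8 January 2008.
Product Clearance Extension: +1504 days → 20 February 2012.
Prosecution Delay Deduction: −151 days → 22 September 2011.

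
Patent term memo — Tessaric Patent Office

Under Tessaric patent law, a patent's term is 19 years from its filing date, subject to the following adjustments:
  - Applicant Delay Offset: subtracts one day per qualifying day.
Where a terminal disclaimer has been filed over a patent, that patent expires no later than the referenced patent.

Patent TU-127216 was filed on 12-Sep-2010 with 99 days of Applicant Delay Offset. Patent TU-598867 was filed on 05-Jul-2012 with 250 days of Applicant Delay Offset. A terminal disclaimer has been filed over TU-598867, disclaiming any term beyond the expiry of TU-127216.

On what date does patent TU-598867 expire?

Natural term of TU-598867:
  Base: filing + 19 years → 5 July 2031.
  Applicant Delay Offset: −250 days → 28 October 2030.
Expiry of referenced patent TU-127216:
  Base: filing + 19 years → 12 September 2029.
  Applicant Delay Offset: −99 days → 5 June 2029.
Terminal disclaimer: TU-598867 expires on the earlier of 28 October 2030 and 5 June 2029.

2029-06-05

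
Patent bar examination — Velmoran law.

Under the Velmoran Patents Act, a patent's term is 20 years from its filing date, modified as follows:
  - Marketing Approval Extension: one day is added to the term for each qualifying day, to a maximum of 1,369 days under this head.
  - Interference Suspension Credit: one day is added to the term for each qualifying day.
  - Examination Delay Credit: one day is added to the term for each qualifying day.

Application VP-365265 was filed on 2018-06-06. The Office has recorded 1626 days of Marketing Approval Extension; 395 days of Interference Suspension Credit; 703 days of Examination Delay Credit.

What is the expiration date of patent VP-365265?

March 8, 2045

Base term: filing date + 20 years → 6 June 2038.
Marketing Approval Extension: 1626 days claimed exceeds the 1369-day cap, so +1369 days → 6 March 2042.
Interference Suspension Credit: +395 days → 5 April 2043.
Examination Delay Credit: +703 days → 8 March 2045.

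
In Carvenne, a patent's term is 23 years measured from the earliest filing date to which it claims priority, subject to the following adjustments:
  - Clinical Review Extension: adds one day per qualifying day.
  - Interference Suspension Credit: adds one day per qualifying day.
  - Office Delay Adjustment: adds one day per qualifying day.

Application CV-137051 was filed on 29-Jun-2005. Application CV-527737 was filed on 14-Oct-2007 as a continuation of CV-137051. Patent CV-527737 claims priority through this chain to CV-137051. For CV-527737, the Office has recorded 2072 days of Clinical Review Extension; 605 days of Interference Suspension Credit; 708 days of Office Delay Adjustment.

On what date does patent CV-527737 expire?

Earliest priority filing: 29 June 2005.
Base term: 29 June 2005 + 23 years → 29 June 2028.
Clinical Review Extension: +2072 days → 2 March 2034.
Interference Suspension Credit: +605 days → 28 October 2035.
Office Delay Adjustment: +708 days → 5 October 2037.

October 5, 2037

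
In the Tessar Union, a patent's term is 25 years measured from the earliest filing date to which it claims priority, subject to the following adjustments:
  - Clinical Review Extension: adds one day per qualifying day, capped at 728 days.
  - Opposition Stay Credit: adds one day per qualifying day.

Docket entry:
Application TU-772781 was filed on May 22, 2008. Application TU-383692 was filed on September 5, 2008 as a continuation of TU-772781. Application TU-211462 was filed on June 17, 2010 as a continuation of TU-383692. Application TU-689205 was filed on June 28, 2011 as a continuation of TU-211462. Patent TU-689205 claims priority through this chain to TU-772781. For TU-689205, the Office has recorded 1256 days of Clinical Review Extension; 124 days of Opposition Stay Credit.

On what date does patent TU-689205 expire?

September 21, 2035

Earliest priority filing: 22 May 2008.
Base term: 22 May 2008 + 25 years → 22 May 2033.
Clinical Review Extension: 1256 days claimed exceeds the 728-day cap, so +728 days → 20 May 2035.
Opposition Stay Credit: +124 days → 21 September 2035.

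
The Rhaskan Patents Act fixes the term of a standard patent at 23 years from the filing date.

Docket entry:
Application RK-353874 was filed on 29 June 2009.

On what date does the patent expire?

June 29, 2032

Filing date + 23 years → 29 June 2032.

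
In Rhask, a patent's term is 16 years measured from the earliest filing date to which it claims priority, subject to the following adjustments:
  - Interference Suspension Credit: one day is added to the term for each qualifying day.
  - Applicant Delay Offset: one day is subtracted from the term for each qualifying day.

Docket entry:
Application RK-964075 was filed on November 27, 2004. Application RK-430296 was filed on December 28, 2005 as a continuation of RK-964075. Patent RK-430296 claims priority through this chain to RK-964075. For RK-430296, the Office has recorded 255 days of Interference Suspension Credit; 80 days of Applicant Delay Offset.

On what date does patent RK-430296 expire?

Earliest priority filing: 27 November 2004.
Base term: 27 November 2004 + 16 years → 27 November 2020.
Interference Suspension Credit: +255 days → 9 August 2021.
Applicant Delay Offset: −80 days → 21 May 2021.

2021-05-21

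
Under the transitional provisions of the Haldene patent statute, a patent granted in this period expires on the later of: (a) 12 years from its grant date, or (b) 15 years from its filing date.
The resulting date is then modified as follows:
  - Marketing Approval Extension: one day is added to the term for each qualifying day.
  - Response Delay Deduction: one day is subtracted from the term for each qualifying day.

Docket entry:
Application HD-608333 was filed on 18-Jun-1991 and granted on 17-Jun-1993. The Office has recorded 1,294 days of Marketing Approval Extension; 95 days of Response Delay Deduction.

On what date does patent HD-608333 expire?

September 29, 2009

(a) grant + 12 years → 17 June 2005.
(b) filing + 15 years → 18 June 2006.
Later of the two: 18 June 2006.
Marketing Approval Extension: +1294 days → 2 January 2010.
Response Delay Deduction: −95 days → 29 September 2009.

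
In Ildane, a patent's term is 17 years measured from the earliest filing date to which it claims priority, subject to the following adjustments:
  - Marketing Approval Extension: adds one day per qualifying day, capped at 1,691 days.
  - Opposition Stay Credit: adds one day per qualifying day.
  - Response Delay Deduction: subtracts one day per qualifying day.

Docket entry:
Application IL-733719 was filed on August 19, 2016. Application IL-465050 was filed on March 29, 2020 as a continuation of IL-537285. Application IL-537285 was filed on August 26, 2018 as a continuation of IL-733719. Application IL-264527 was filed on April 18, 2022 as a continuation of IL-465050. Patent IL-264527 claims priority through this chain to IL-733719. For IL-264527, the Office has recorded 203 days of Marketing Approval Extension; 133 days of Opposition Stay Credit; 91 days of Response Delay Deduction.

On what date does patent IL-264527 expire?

April 21, 2034

Earliest priority filing: 19 August 2016.
Base term: 19 August 2016 + 17 years → 19 August 2033.
Marketing Approval Extension: 203 days (within the 1691-day cap) → +203 days → 10 March 2034.
Opposition Stay Credit: +133 days → 21 July 2034.
Response Delay Deduction: −91 days → 21 April 2034.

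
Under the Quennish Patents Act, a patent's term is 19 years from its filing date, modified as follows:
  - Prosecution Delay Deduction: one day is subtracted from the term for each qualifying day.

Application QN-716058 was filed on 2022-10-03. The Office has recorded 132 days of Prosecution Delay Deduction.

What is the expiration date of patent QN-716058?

Base term: filing date + 19 years → 3 October 2041.
Prosecution Delay Deduction: −132 days → 24 May 2041.

2041-05-24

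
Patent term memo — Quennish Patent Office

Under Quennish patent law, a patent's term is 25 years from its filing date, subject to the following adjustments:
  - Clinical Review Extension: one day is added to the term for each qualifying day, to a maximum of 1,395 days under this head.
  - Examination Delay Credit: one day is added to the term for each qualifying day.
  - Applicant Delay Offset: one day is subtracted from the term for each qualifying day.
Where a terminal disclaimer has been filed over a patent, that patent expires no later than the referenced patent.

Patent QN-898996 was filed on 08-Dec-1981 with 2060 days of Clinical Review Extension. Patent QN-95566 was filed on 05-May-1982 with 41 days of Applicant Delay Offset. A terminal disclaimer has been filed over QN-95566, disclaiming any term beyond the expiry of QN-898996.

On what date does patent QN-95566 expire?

Natural term of QN-95566:
  Base: filing + 25 years → 5 May 2007.
  Applicant Delay Offset: −41 days → 25 March 2007.
Expiry of referenced patent QN-898996:
  Base: filing + 25 years → 8 December 2006.
  Clinical Review Extension: 2060 days claimed exceeds the 1395-day cap, so +1395 days → 3 October 2010.
Terminal disclaimer: QN-95566 expires on the earlier of 25 March 2007 and 3 October 2010.

2007-03-25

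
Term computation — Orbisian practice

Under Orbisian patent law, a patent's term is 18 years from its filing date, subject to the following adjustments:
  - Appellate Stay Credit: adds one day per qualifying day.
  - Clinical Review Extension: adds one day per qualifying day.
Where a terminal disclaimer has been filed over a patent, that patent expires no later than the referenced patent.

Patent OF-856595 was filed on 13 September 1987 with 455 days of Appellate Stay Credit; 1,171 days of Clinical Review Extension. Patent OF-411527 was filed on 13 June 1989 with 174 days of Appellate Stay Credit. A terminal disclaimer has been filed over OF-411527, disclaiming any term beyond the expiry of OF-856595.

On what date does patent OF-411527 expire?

Natural term of OF-411527:
  Base: filing + 18 years → 13 June 2007.
  Appellate Stay Credit: +174 days → 4 December 2007.
Expiry of referenced patent OF-856595:
  Base: filing + 18 years → 13 September 2005.
  Appellate Stay Credit: +455 days → 12 December 2006.
  Clinical Review Extension: +1171 days → 25 February 2010.
Terminal disclaimer: OF-411527 expires on the earlier of 4 December 2007 and 25 February 2010.

December 4, 2007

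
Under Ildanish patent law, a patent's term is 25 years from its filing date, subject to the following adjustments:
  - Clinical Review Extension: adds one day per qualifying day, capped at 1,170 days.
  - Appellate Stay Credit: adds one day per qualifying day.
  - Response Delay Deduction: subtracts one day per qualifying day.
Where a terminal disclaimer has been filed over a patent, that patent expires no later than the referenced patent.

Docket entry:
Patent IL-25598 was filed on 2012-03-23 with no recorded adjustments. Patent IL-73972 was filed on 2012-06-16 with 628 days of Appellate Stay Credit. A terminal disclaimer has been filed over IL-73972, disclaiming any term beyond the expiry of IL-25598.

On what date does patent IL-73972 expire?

2037-03-23

Natural term of IL-73972:
  Base: filing + 25 years → 16 June 2037.
  Appellate Stay Credit: +628 days → 6 March 2039.
Expiry of referenced patent IL-25598:
  Base: filing + 25 years → 23 March 2037.
Terminal disclaimer: IL-73972 expires on the earlier of 6 March 2039 and 23 March 2037.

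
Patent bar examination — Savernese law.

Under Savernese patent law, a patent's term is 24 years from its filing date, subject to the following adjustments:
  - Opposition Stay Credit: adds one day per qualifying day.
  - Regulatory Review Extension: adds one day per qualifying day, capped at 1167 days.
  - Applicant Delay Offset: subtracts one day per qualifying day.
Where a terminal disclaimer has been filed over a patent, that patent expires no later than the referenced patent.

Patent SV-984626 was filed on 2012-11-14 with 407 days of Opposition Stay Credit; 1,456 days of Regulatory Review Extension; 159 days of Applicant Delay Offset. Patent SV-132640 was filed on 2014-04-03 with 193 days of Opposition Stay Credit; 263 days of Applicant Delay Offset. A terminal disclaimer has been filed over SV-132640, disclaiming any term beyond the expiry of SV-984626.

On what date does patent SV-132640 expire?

Natural term of SV-132640:
  Base: filing + 24 years → 3 April 2038.
  Opposition Stay Credit: +193 days → 13 October 2038.
  Applicant Delay Offset: −263 days → 23 January 2038.
Expiry of referenced patent SV-984626:
  Base: filing + 24 years → 14 November 2036.
  Opposition Stay Credit: +407 days → 26 December 2037.
  Regulatory Review Extension: 1456 days claimed exceeds the 1167-day cap, so +1167 days → 7 March 2041.
  Applicant Delay Offset: −159 days → 29 September 2040.
Terminal disclaimer: SV-132640 expires on the earlier of 23 January 2038 and 29 September 2040.

January 23, 2038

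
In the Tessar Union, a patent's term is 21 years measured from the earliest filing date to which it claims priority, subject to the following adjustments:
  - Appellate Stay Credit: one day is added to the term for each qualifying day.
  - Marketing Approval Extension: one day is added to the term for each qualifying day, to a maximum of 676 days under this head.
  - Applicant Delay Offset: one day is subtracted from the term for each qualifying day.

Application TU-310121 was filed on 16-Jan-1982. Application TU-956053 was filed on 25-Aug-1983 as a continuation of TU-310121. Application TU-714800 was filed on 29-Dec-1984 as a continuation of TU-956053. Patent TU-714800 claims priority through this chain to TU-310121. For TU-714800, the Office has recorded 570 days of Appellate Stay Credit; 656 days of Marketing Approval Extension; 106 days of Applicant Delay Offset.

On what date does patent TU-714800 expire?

Earliest priority filing: 16 January 1982.
Base term: 16 January 1982 + 21 years → 16 January 2003.
Appellate Stay Credit: +570 days → 8 August 2004.
Marketing Approval Extension: 656 days (within the 676-day cap) → +656 days → 26 May 2006.
Applicant Delay Offset: −106 days → 9 February 2006.

2006-02-09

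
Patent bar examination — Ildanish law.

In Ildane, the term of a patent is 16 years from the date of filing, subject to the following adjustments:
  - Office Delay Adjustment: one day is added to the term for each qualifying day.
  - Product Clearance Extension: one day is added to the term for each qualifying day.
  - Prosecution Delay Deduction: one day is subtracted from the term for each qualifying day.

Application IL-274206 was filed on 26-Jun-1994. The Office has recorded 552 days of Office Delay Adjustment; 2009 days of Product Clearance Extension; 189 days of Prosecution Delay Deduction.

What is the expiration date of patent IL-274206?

Base term: filing date + 16 years → 26 June 2010.
Office Delay Adjustment: +552 days → 30 December 2011.
Product Clearance Extension: +2009 days → 30 June 2017.
Prosecution Delay Deduction: −189 days → 23 December 2016.

December 23, 2016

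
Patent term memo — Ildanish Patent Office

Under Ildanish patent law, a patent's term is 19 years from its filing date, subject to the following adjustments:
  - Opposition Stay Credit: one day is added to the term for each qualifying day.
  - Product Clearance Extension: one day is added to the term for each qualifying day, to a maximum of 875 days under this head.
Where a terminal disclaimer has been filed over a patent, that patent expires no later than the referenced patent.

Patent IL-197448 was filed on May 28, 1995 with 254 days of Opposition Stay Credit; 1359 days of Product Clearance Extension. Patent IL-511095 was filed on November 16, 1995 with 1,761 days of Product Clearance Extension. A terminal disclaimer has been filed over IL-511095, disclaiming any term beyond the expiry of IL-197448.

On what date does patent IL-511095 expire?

April 9, 2017

Natural term of IL-511095:
  Base: filing + 19 years → 16 November 2014.
  Product Clearance Extension: 1761 days claimed exceeds the 875-day cap, so +875 days → 9 April 2017.
Expiry of referenced patent IL-197448:
  Base: filing + 19 years → 28 May 2014.
  Opposition Stay Credit: +254 days → 6 February 2015.
  Product Clearance Extension: 1359 days claimed exceeds the 875-day cap, so +875 days → 30 June 2017.
Terminal disclaimer: IL-511095 expires on the earlier of 9 April 2017 and 30 June 2017.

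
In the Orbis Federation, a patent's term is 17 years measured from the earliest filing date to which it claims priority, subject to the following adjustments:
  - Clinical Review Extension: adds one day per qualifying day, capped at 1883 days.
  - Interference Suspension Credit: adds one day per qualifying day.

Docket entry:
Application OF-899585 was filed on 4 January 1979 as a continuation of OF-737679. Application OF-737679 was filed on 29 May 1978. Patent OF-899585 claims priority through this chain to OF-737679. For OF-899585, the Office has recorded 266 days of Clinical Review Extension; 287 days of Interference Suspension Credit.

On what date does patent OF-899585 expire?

Earliest priority filing: 29 May 1978.
Base term: 29 May 1978 + 17 years → 29 May 1995.
Clinical Review Extension: 266 days (within the 1883-day cap) → +266 days → 19 February 1996.
Interference Suspension Credit: +287 days → 2 December 1996.

December 2, 1996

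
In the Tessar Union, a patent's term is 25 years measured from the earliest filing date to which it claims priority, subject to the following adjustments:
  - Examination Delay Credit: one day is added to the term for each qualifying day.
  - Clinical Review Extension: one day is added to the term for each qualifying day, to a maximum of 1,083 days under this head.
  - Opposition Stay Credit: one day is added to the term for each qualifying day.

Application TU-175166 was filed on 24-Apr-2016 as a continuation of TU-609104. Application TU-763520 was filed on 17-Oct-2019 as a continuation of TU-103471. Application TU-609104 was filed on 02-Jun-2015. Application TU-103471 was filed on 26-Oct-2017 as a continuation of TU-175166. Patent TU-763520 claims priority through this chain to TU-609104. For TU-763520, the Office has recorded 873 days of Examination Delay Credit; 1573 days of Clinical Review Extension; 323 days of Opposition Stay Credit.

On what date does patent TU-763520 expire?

August 29, 2046

Earliest priority filing: 2 June 2015.
Base term: 2 June 2015 + 25 years → 2 June 2040.
Examination Delay Credit: +873 days → 23 October 2042.
Clinical Review Extension: 1573 days claimed exceeds the 1083-day cap, so +1083 days → 10 October 2045.
Opposition Stay Credit: +323 days → 29 August 2046.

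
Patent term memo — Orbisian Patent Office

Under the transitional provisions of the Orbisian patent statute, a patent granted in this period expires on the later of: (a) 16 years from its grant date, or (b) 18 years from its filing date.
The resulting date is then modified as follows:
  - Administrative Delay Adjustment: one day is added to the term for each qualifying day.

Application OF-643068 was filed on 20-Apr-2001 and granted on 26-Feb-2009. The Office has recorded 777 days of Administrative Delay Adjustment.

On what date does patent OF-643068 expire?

2027-04-14

(a) grant + 16 years → 26 February 2025.
(b) filing + 18 years → 20 April 2019.
Later of the two: 26 February 2025.
Administrative Delay Adjustment: +777 days → 14 April 2027.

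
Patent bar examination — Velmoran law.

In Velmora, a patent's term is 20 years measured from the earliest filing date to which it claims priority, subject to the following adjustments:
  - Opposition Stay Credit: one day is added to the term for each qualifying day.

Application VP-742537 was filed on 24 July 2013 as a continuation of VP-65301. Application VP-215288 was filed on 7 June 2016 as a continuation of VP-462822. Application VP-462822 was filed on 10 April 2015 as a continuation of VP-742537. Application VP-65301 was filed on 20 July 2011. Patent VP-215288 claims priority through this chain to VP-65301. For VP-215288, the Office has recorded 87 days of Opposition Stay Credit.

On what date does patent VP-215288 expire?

Earliest priority filing: 20 July 2011.
Base term: 20 July 2011 + 20 years → 20 July 2031.
Opposition Stay Credit: +87 days → 15 October 2031.

October 15, 2031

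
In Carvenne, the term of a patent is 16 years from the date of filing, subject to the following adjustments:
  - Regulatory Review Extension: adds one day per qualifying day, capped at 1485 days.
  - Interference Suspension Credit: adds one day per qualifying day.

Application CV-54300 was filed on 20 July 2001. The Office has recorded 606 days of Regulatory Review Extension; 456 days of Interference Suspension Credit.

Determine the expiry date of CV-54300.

June 16, 2020

Base term: filing date + 16 years → 20 July 2017.
Regulatory Review Extension: 606 days (within the 1485-day cap) → +606 days → 18 March 2019.
Interference Suspension Credit: +456 days → 16 June 2020.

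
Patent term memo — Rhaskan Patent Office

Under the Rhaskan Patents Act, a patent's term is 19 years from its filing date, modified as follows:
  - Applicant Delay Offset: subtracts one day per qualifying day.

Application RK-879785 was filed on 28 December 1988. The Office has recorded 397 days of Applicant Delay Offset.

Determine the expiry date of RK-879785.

November 26, 2006

Base term: filing date + 19 years → 28 December 2007.
Applicant Delay Offset: −397 days → 26 November 2006.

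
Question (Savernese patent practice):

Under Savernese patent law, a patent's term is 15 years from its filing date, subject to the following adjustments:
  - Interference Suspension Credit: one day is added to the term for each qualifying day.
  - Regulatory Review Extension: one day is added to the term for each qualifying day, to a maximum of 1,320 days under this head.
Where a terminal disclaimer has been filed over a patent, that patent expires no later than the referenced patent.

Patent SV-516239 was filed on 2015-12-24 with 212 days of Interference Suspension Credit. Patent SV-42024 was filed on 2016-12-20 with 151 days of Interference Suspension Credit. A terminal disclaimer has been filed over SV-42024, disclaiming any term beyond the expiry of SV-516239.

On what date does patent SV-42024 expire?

Natural term of SV-42024:
  Base: filing + 15 years → 20 December 2031.
  Interference Suspension Credit: +151 days → 19 May 2032.
Expiry of referenced patent SV-516239:
  Base: filing + 15 years → 24 December 2030.
  Interference Suspension Credit: +212 days → 24 July 2031.
Terminal disclaimer: SV-42024 expires on the earlier of 19 May 2032 and 24 July 2031.

2031-07-24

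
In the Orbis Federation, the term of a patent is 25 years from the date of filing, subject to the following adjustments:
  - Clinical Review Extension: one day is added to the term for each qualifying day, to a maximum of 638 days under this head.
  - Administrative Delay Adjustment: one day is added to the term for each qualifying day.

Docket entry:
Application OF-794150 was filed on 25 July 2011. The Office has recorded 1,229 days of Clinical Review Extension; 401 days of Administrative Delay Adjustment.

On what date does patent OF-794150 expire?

Base term: filing date + 25 years → 25 July 2036.
Clinical Review Extension: 1229 days claimed exceeds the 638-day cap, so +638 days → 24 April 2038.
Administrative Delay Adjustment: +401 days → 30 May 2039.

May 30, 2039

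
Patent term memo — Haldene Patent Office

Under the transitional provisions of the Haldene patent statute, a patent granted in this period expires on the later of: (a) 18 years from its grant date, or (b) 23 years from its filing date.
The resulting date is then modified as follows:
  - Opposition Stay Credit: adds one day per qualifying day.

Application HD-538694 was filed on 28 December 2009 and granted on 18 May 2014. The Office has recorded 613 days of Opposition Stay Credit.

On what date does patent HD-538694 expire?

(a) grant + 18 years → 18 May 2032.
(b) filing + 23 years → 28 December 2032.
Later of the two: 28 December 2032.
Opposition Stay Credit: +613 days → 2 September 2034.

2034-09-02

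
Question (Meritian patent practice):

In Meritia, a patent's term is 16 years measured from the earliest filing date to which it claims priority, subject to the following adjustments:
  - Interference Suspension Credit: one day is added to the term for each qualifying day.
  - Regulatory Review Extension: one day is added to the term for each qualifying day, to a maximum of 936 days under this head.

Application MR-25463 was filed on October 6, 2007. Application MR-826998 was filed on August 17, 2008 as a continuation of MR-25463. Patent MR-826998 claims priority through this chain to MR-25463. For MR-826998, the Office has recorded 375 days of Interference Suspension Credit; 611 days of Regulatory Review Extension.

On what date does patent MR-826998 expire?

June 18, 2026

Earliest priority filing: 6 October 2007.
Base term: 6 October 2007 + 16 years → 6 October 2023.
Interference Suspension Credit: +375 days → 15 October 2024.
Regulatory Review Extension: 611 days (within the 936-day cap) → +611 days → 18 June 2026.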